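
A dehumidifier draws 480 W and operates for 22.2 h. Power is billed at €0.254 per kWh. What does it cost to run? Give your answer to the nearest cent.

€2.71

Energy = 480 W × 22.2 h = 10,656 Wh = 10.66 kWh
Cost = 10.66 kWh × €0.254/kWh = €2.71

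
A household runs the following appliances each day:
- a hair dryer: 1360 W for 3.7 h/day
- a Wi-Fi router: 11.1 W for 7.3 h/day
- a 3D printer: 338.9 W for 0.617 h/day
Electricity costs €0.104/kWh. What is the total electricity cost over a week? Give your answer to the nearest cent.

€3.87

hair dryer: 1360 W × 3.7 h × 7 d = 35,224 Wh = 35.22 kWh
Wi-Fi router: 11.1 W × 7.3 h × 7 d = 567 Wh = 0.5672 kWh
3D printer: 338.9 W × 0.617 h × 7 d = 1,464 Wh = 1.464 kWh
Total energy = 35.22 + 0.5672 + 1.464 = 37.25 kWh
Cost = 37.25 kWh × €0.104 = €3.87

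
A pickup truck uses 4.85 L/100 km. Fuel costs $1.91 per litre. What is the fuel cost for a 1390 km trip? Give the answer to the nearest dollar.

$129

Fuel = 4.85 L/100 km × 1390 km / 100 = 67.41 L
Cost = 67.41 L × $1.91/L = $128.76 ≈ $129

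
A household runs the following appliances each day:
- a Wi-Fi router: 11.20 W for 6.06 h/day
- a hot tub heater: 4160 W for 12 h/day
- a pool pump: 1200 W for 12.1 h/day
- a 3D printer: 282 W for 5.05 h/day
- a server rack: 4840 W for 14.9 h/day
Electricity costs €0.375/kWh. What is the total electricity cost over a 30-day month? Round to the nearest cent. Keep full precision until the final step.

€1553.04

Wi-Fi router: 11.20 W × 6.06 h × 30 d = 2,036 Wh = 2.036 kWh
hot tub heater: 4160 W × 12 h × 30 d = 1,497,600 Wh = 1,498 kWh
pool pump: 1200 W × 12.1 h × 30 d = 435,600 Wh = 435.6 kWh
3D printer: 282 W × 5.05 h × 30 d = 42,723 Wh = 42.72 kWh
server rack: 4840 W × 14.9 h × 30 d = 2,163,480 Wh = 2,163 kWh
Total energy = 2.036 + 1,498 + 435.6 + 42.72 + 2,163 = 4,141 kWh
Cost = 4,141 kWh × €0.375 = €1,553.04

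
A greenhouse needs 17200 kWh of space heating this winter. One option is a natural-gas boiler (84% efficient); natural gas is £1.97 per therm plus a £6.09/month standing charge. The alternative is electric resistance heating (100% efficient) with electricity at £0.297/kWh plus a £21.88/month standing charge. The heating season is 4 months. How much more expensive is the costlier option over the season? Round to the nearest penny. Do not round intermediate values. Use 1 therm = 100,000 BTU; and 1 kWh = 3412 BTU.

Heat load = 17200 kWh × 3412 = 58,686,400 BTU
Gas: input = 58,686,400 / 0.84 = 69,864,762 BTU = 698.6 therm → 698.6 × £1.97 = £1,376.34; + 4 × £6.09 standing = £1,400.70
Electric: 58,686,400 BTU / 3412 = 17,200 kWh → × £0.297 = £5,108.40; + 4 × £21.88 standing = £5,195.92
Difference = |£1,400.70 − £5,195.92| = £3,795.22

£3795.22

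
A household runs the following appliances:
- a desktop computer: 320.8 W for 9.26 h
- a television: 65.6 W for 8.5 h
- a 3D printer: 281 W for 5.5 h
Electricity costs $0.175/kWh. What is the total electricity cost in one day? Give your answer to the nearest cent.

$0.89

desktop computer: 320.8 W × 9.26 h = 2,971 Wh = 2.971 kWh
television: 65.6 W × 8.5 h = 558 Wh = 0.5576 kWh
3D printer: 281 W × 5.5 h = 1,546 Wh = 1.546 kWh
Total energy = 2.971 + 0.5576 + 1.546 = 5.074 kWh
Cost = 5.074 kWh × $0.175 = $0.89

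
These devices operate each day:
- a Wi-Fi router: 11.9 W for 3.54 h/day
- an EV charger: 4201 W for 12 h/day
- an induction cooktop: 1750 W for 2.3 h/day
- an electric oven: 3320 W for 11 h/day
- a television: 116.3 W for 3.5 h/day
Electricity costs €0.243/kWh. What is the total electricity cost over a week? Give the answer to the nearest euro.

Wi-Fi router: 11.9 W × 3.54 h × 7 d = 295 Wh = 0.2949 kWh
EV charger: 4201 W × 12 h × 7 d = 352,884 Wh = 352.9 kWh
induction cooktop: 1750 W × 2.3 h × 7 d = 28,175 Wh = 28.17 kWh
electric oven: 3320 W × 11 h × 7 d = 255,640 Wh = 255.6 kWh
television: 116.3 W × 3.5 h × 7 d = 2,849 Wh = 2.849 kWh
Total energy = 0.2949 + 352.9 + 28.17 + 255.6 + 2.849 = 639.8 kWh
Cost = 639.8 kWh × €0.243 = €155.48 ≈ €155

€155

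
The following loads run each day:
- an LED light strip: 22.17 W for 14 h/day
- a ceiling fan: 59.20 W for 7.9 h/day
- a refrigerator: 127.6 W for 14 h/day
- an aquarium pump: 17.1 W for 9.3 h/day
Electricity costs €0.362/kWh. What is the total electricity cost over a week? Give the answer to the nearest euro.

LED light strip: 22.17 W × 14 h × 7 d = 2,173 Wh = 2.173 kWh
ceiling fan: 59.20 W × 7.9 h × 7 d = 3,274 Wh = 3.274 kWh
refrigerator: 127.6 W × 14 h × 7 d = 12,505 Wh = 12.5 kWh
aquarium pump: 17.1 W × 9.3 h × 7 d = 1,113 Wh = 1.113 kWh
Total energy = 2.173 + 3.274 + 12.5 + 1.113 = 19.06 kWh
Cost = 19.06 kWh × €0.362 = €6.90 ≈ €7

€7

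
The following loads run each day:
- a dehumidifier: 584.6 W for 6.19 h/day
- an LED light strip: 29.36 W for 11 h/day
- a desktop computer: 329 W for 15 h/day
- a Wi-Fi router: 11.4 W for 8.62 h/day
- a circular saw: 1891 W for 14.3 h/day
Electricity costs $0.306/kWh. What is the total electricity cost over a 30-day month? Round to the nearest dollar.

dehumidifier: 584.6 W × 6.19 h × 30 d = 108,560 Wh = 108.6 kWh
LED light strip: 29.36 W × 11 h × 30 d = 9,689 Wh = 9.689 kWh
desktop computer: 329 W × 15 h × 30 d = 148,050 Wh = 148.1 kWh
Wi-Fi router: 11.4 W × 8.62 h × 30 d = 2,948 Wh = 2.948 kWh
circular saw: 1891 W × 14.3 h × 30 d = 811,239 Wh = 811.2 kWh
Total energy = 108.6 + 9.689 + 148.1 + 2.948 + 811.2 = 1,080 kWh
Cost = 1,080 kWh × $0.306 = $330.63 ≈ $331

$331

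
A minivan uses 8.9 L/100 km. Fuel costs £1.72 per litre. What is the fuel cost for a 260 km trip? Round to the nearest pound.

£40

Fuel = 8.9 L/100 km × 260 km / 100 = 23.14 L
Cost = 23.14 L × £1.72/L = £39.80 ≈ £40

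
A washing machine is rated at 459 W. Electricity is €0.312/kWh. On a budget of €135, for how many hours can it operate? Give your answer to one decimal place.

Energy budget = €135 / €0.312 per kWh = 432.7 kWh = 432,692 Wh
Runtime = 432,692 Wh / 459 W = 942.7 h

942.7 h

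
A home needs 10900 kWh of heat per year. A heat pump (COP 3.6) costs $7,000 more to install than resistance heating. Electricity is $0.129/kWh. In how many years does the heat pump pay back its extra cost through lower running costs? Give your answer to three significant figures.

Resistance: 10900 kWh × $0.129 = $1,406.10/yr
Heat pump: 10900 / 3.6 = 3028 kWh in → × $0.129 = $390.58/yr
Annual savings = $1,015.52
Payback = $7,000 / $1,015.52 = 6.89 years

6.89 years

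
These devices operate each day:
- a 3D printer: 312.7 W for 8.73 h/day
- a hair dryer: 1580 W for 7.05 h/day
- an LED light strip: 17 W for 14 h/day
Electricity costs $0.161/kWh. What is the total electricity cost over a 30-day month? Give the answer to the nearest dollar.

3D printer: 312.7 W × 8.73 h × 30 d = 81,896 Wh = 81.9 kWh
hair dryer: 1580 W × 7.05 h × 30 d = 334,170 Wh = 334.2 kWh
LED light strip: 17 W × 14 h × 30 d = 7,140 Wh = 7.14 kWh
Total energy = 81.9 + 334.2 + 7.14 = 423.2 kWh
Cost = 423.2 kWh × $0.161 = $68.14 ≈ $68

$68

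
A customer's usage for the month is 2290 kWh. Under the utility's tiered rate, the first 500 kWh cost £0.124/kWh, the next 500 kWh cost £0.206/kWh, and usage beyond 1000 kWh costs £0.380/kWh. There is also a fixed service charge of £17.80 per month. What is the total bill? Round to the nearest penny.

£673.00

First 500 kWh × £0.124 = £62.00
Next 500 kWh × £0.206 = £103.00
Remaining 1290 kWh × £0.380 = £490.20
Energy charge = £655.20; + service £17.80 = £673.00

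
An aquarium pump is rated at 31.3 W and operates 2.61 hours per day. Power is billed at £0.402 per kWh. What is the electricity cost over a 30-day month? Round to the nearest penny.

Energy = 31.3 W × 2.61 h/day × 30 days = 2,451 Wh = 2.451 kWh
Cost = 2.451 kWh × £0.402/kWh = £0.99

£0.99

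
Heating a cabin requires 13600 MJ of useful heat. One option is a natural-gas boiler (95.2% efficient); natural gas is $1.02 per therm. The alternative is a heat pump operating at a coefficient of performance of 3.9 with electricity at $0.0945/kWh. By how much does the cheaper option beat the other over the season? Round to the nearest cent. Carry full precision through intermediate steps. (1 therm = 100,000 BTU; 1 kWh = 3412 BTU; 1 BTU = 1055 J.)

$46.57

Heat load = 13600 MJ = 13,600,000,000 J / 1055 = 12,890,995 BTU
Gas: input = 12,890,995 / 0.952 = 13,540,961 BTU = 135.4 therm → 135.4 × $1.02 = $138.12
Heat pump: 12,890,995 BTU / 3412 = 3,778 kWh heat; / 3.9 = 968.8 kWh in → × $0.0945 = $91.55
Difference = |$138.12 − $91.55| = $46.57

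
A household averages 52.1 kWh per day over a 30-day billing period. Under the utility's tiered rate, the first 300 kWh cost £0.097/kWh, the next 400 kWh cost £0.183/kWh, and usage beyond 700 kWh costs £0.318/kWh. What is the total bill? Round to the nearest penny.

Usage = 52.1 kWh/day × 30 days = 1563 kWh
First 300 kWh × £0.097 = £29.10
Next 400 kWh × £0.183 = £73.20
Remaining 863 kWh × £0.318 = £274.43
Total = £376.73

£376.73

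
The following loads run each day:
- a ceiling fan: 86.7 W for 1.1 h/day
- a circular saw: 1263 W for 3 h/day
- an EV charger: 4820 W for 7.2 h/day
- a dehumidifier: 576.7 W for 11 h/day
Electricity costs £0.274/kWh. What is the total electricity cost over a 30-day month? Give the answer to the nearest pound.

£369

ceiling fan: 86.7 W × 1.1 h × 30 d = 2,861 Wh = 2.861 kWh
circular saw: 1263 W × 3 h × 30 d = 113,670 Wh = 113.7 kWh
EV charger: 4820 W × 7.2 h × 30 d = 1,041,120 Wh = 1,041 kWh
dehumidifier: 576.7 W × 11 h × 30 d = 190,311 Wh = 190.3 kWh
Total energy = 2.861 + 113.7 + 1,041 + 190.3 = 1,348 kWh
Cost = 1,348 kWh × £0.274 = £369.34 ≈ £369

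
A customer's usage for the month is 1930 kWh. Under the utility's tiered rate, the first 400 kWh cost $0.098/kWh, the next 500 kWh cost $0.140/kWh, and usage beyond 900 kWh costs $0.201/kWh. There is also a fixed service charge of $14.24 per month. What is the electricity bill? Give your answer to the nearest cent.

$330.47

First 400 kWh × $0.098 = $39.20
Next 500 kWh × $0.140 = $70.00
Remaining 1030 kWh × $0.201 = $207.03
Energy charge = $316.23; + service $14.24 = $330.47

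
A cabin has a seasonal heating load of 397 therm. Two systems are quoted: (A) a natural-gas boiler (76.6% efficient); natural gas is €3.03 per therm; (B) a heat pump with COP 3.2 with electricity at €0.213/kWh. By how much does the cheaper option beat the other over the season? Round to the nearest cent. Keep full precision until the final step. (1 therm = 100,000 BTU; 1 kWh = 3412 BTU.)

€795.90

Heat load = 397 therm × 100,000 = 39,700,000 BTU
Gas: input = 39,700,000 / 0.766 = 51,827,676 BTU = 518.3 therm → 518.3 × €3.03 = €1,570.38
Heat pump: 39,700,000 BTU / 3412 = 11,640 kWh heat; / 3.2 = 3,636 kWh in → × €0.213 = €774.48
Difference = |€1,570.38 − €774.48| = €795.90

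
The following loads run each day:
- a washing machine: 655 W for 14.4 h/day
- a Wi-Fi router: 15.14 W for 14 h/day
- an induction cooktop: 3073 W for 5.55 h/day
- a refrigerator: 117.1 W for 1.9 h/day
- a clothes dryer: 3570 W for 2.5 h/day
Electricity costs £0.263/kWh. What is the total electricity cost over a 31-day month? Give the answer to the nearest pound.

washing machine: 655 W × 14.4 h × 31 d = 292,392 Wh = 292.4 kWh
Wi-Fi router: 15.14 W × 14 h × 31 d = 6,571 Wh = 6.571 kWh
induction cooktop: 3073 W × 5.55 h × 31 d = 528,710 Wh = 528.7 kWh
refrigerator: 117.1 W × 1.9 h × 31 d = 6,897 Wh = 6.897 kWh
clothes dryer: 3570 W × 2.5 h × 31 d = 276,675 Wh = 276.7 kWh
Total energy = 292.4 + 6.571 + 528.7 + 6.897 + 276.7 = 1,111 kWh
Cost = 1,111 kWh × £0.263 = £292.26 ≈ £292

£292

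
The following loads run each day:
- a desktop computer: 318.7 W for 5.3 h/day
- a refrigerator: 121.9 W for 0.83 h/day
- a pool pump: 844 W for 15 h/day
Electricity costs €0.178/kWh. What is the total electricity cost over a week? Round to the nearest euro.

desktop computer: 318.7 W × 5.3 h × 7 d = 11,824 Wh = 11.82 kWh
refrigerator: 121.9 W × 0.83 h × 7 d = 708 Wh = 0.7082 kWh
pool pump: 844 W × 15 h × 7 d = 88,620 Wh = 88.62 kWh
Total energy = 11.82 + 0.7082 + 88.62 = 101.2 kWh
Cost = 101.2 kWh × €0.178 = €18.01 ≈ €18

€18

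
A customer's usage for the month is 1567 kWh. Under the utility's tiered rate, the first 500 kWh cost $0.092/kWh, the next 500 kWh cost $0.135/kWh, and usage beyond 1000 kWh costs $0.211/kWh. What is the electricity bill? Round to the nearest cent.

$233.14

First 500 kWh × $0.092 = $46.00
Next 500 kWh × $0.135 = $67.50
Remaining 567 kWh × $0.211 = $119.64
Total = $233.14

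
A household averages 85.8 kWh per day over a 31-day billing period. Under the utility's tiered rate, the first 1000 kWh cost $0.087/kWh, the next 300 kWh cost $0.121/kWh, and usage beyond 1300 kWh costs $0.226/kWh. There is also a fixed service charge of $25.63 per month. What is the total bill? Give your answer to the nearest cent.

$456.24

Usage = 85.8 kWh/day × 31 days = 2659.8 kWh
First 1000 kWh × $0.087 = $87.00
Next 300 kWh × $0.121 = $36.30
Remaining 1359.8 kWh × $0.226 = $307.31
Energy charge = $430.61; + service $25.63 = $456.24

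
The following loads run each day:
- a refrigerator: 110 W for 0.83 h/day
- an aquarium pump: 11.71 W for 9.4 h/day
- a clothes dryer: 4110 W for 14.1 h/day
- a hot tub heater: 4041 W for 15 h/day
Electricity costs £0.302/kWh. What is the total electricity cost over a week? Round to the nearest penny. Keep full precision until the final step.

£251.07

refrigerator: 110 W × 0.83 h × 7 d = 639 Wh = 0.6391 kWh
aquarium pump: 11.71 W × 9.4 h × 7 d = 771 Wh = 0.7705 kWh
clothes dryer: 4110 W × 14.1 h × 7 d = 405,657 Wh = 405.7 kWh
hot tub heater: 4041 W × 15 h × 7 d = 424,305 Wh = 424.3 kWh
Total energy = 0.6391 + 0.7705 + 405.7 + 424.3 = 831.4 kWh
Cost = 831.4 kWh × £0.302 = £251.07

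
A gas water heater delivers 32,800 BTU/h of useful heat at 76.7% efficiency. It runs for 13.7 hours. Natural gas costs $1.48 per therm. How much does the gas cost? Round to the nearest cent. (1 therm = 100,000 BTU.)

Heat delivered = 32,800 BTU/h × 13.7 h = 449,360 BTU
Gas input = 449,360 / 0.767 = 585,867 BTU
= 585,867 / 100,000 = 5.859 therm
Cost = 5.859 × $1.48/therm = $8.67

$8.67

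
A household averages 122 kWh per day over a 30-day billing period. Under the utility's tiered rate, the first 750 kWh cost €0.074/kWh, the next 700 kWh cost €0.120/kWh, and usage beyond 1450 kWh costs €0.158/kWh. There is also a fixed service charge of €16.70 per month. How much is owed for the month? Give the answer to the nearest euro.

€505

Usage = 122 kWh/day × 30 days = 3660 kWh
First 750 kWh × €0.074 = €55.50
Next 700 kWh × €0.120 = €84.00
Remaining 2210 kWh × €0.158 = €349.18
Energy charge = €488.68; + service €16.70 = €505.38 ≈ €505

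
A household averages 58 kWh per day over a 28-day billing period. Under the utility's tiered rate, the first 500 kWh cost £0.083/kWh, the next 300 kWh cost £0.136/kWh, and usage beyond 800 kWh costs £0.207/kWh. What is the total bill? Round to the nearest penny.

Usage = 58 kWh/day × 28 days = 1624 kWh
First 500 kWh × £0.083 = £41.50
Next 300 kWh × £0.136 = £40.80
Remaining 824 kWh × £0.207 = £170.57
Total = £252.87

£252.87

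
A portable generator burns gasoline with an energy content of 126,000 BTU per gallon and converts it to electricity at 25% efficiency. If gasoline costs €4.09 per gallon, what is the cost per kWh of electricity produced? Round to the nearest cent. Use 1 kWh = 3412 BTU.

Electrical output per gallon = 126,000 BTU × 0.25 / 3412 BTU/kWh = 9.232 kWh
Cost per kWh = €4.09 / 9.232 kWh = €0.443

€0.44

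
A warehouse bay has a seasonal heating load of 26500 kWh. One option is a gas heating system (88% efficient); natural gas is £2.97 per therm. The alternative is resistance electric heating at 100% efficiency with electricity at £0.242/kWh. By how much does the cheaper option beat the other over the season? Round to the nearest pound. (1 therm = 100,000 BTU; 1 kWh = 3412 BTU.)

Heat load = 26500 kWh × 3412 = 90,418,000 BTU
Gas: input = 90,418,000 / 0.88 = 102,747,727 BTU = 1,027 therm → 1,027 × £2.97 = £3,051.61
Electric: 90,418,000 BTU / 3412 = 26,500 kWh → × £0.242 = £6,413.00
Difference = |£3,051.61 − £6,413.00| = £3,361.39 ≈ £3361

£3361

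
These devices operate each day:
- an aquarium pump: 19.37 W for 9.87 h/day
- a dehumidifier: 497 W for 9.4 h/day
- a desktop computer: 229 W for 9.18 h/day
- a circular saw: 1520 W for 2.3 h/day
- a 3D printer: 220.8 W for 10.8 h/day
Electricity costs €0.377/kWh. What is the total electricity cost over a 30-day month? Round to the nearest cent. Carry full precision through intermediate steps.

€145.29

aquarium pump: 19.37 W × 9.87 h × 30 d = 5,735 Wh = 5.735 kWh
dehumidifier: 497 W × 9.4 h × 30 d = 140,154 Wh = 140.2 kWh
desktop computer: 229 W × 9.18 h × 30 d = 63,067 Wh = 63.07 kWh
circular saw: 1520 W × 2.3 h × 30 d = 104,880 Wh = 104.9 kWh
3D printer: 220.8 W × 10.8 h × 30 d = 71,539 Wh = 71.54 kWh
Total energy = 5.735 + 140.2 + 63.07 + 104.9 + 71.54 = 385.4 kWh
Cost = 385.4 kWh × €0.377 = €145.29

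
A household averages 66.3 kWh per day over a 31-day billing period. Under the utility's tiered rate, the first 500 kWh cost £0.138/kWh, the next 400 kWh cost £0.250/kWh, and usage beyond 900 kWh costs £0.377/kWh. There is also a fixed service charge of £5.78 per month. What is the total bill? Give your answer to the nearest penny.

£610.33

Usage = 66.3 kWh/day × 31 days = 2055.3 kWh
First 500 kWh × £0.138 = £69.00
Next 400 kWh × £0.250 = £100.00
Remaining 1155.3 kWh × £0.377 = £435.55
Energy charge = £604.55; + service £5.78 = £610.33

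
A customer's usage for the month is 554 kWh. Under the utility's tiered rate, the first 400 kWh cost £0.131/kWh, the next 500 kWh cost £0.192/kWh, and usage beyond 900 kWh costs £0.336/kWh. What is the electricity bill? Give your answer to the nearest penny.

First 400 kWh × £0.131 = £52.40
Next 154 kWh × £0.192 = £29.57
Remaining tier: 0 kWh (not reached)
Total = £81.97

£81.97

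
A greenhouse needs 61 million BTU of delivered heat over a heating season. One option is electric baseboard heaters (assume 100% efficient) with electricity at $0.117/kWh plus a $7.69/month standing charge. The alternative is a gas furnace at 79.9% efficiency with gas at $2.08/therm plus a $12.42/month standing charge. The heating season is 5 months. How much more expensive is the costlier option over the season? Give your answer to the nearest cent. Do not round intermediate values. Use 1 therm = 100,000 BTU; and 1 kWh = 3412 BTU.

Heat load = 61 × 10⁶ BTU = 61,000,000 BTU
Gas: input = 61,000,000 / 0.799 = 76,345,432 BTU = 763.5 therm → 763.5 × $2.08 = $1,587.98; + 5 × $12.42 standing = $1,650.08
Electric: 61,000,000 BTU / 3412 = 17,880 kWh → × $0.117 = $2,091.74; + 5 × $7.69 standing = $2,130.19
Difference = |$1,650.08 − $2,130.19| = $480.10

$480.10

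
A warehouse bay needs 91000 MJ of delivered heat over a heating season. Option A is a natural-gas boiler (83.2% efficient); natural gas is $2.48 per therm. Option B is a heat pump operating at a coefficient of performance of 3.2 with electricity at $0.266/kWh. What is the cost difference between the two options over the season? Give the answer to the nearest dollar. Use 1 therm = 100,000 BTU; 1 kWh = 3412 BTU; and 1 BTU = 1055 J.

$470

Heat load = 91000 MJ = 91,000,000,000 J / 1055 = 86,255,924 BTU
Gas: input = 86,255,924 / 0.832 = 103,672,986 BTU = 1,037 therm → 1,037 × $2.48 = $2,571.09
Heat pump: 86,255,924 BTU / 3412 = 25,280 kWh heat; / 3.2 = 7,900 kWh in → × $0.266 = $2,101.41
Difference = |$2,571.09 − $2,101.41| = $469.68 ≈ $470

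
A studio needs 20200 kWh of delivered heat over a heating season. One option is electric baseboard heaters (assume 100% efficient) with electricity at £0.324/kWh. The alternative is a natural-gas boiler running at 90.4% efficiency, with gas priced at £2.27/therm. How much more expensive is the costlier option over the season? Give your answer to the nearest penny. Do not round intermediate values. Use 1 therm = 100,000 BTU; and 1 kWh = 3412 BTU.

Heat load = 20200 kWh × 3412 = 68,922,400 BTU
Gas: input = 68,922,400 / 0.904 = 76,241,593 BTU = 762.4 therm → 762.4 × £2.27 = £1,730.68
Electric: 68,922,400 BTU / 3412 = 20,200 kWh → × £0.324 = £6,544.80
Difference = |£1,730.68 − £6,544.80| = £4,814.12

£4814.12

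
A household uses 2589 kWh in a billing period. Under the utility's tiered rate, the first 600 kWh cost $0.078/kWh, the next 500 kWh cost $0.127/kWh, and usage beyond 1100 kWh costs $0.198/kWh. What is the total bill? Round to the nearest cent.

$405.12

First 600 kWh × $0.078 = $46.80
Next 500 kWh × $0.127 = $63.50
Remaining 1489 kWh × $0.198 = $294.82
Total = $405.12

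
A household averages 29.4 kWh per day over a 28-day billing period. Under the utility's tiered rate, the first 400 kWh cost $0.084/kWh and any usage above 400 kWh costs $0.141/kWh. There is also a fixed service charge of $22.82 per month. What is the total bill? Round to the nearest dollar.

$116

Usage = 29.4 kWh/day × 28 days = 823.2 kWh
First 400 kWh × $0.084 = $33.60
Remaining 423.2 kWh × $0.141 = $59.67
Energy charge = $93.27; + service $22.82 = $116.09 ≈ $116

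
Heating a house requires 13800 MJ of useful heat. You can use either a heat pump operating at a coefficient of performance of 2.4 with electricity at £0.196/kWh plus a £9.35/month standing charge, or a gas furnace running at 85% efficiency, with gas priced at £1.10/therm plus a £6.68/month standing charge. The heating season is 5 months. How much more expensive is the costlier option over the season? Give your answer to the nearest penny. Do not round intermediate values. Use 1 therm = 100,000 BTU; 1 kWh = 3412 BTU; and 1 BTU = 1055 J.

£157.16

Heat load = 13800 MJ = 13,800,000,000 J / 1055 = 13,080,569 BTU
Gas: input = 13,080,569 / 0.850 = 15,388,904 BTU = 153.9 therm → 153.9 × £1.10 = £169.28; + 5 × £6.68 standing = £202.68
Heat pump: 13,080,569 BTU / 3412 = 3,834 kWh heat; / 2.4 = 1,597 kWh in → × £0.196 = £313.09; + 5 × £9.35 standing = £359.84
Difference = |£202.68 − £359.84| = £157.16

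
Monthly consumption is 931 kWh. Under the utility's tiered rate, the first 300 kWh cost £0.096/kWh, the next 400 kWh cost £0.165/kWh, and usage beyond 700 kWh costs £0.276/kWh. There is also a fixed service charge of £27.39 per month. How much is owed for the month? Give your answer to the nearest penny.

£185.95

First 300 kWh × £0.096 = £28.80
Next 400 kWh × £0.165 = £66.00
Remaining 231 kWh × £0.276 = £63.76
Energy charge = £158.56; + service £27.39 = £185.95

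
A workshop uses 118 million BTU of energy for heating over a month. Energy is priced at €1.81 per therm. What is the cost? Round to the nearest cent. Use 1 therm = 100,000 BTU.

118 million BTU × (10 therm/million BTU) = 1,180 therm
Cost = 1,180 therm × €1.81/therm = €2,135.80

€2135.80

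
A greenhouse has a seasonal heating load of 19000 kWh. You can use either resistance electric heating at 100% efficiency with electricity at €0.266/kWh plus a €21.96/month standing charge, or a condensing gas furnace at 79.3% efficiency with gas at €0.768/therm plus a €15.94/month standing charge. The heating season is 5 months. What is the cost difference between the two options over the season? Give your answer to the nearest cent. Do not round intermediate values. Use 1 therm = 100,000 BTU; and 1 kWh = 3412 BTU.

€4456.26

Heat load = 19000 kWh × 3412 = 64,828,000 BTU
Gas: input = 64,828,000 / 0.793 = 81,750,315 BTU = 817.5 therm → 817.5 × €0.768 = €627.84; + 5 × €15.94 standing = €707.54
Electric: 64,828,000 BTU / 3412 = 19,000 kWh → × €0.266 = €5,054.00; + 5 × €21.96 standing = €5,163.80
Difference = |€707.54 − €5,163.80| = €4,456.26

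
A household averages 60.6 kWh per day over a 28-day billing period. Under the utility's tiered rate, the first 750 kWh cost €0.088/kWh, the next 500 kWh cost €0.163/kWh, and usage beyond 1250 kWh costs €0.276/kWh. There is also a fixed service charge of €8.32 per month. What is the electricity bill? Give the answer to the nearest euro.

Usage = 60.6 kWh/day × 28 days = 1696.8 kWh
First 750 kWh × €0.088 = €66.00
Next 500 kWh × €0.163 = €81.50
Remaining 446.8 kWh × €0.276 = €123.32
Energy charge = €270.82; + service €8.32 = €279.14 ≈ €279

€279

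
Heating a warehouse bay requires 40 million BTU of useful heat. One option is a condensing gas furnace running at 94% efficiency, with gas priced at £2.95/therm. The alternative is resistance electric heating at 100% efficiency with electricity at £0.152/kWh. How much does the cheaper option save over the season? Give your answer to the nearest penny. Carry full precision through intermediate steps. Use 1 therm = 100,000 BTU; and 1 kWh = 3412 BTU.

Heat load = 40 × 10⁶ BTU = 40,000,000 BTU
Gas: input = 40,000,000 / 0.94 = 42,553,191 BTU = 425.5 therm → 425.5 × £2.95 = £1,255.32
Electric: 40,000,000 BTU / 3412 = 11,720 kWh → × £0.152 = £1,781.95
Difference = |£1,255.32 − £1,781.95| = £526.63

£526.63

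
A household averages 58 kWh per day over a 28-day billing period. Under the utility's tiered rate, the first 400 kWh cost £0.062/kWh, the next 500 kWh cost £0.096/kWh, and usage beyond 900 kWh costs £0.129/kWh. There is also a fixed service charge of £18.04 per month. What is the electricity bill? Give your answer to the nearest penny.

£184.24

Usage = 58 kWh/day × 28 days = 1624 kWh
First 400 kWh × £0.062 = £24.80
Next 500 kWh × £0.096 = £48.00
Remaining 724 kWh × £0.129 = £93.40
Energy charge = £166.20; + service £18.04 = £184.24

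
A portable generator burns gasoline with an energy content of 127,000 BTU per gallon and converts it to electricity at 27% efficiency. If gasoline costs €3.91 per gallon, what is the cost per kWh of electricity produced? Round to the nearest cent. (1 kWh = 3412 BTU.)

€0.39

Electrical output per gallon = 127,000 BTU × 0.27 / 3412 BTU/kWh = 10.05 kWh
Cost per kWh = €3.91 / 10.05 kWh = €0.389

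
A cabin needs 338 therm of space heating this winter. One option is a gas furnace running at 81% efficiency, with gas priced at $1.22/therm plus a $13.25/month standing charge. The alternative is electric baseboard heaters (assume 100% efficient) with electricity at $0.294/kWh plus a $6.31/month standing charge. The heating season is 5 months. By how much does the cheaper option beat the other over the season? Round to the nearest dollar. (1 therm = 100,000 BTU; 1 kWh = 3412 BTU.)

Heat load = 338 therm × 100,000 = 33,800,000 BTU
Gas: input = 33,800,000 / 0.810 = 41,728,395 BTU = 417.3 therm → 417.3 × $1.22 = $509.09; + 5 × $13.25 standing = $575.34
Electric: 33,800,000 BTU / 3412 = 9,906 kWh → × $0.294 = $2,912.43; + 5 × $6.31 standing = $2,943.98
Difference = |$575.34 − $2,943.98| = $2,368.64 ≈ $2369

$2369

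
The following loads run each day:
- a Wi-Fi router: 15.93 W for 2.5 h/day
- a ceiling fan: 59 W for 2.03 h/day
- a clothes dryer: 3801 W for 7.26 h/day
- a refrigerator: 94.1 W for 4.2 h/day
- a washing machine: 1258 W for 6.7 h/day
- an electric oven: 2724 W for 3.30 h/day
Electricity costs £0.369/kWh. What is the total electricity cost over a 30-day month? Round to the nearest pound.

£504

Wi-Fi router: 15.93 W × 2.5 h × 30 d = 1,195 Wh = 1.195 kWh
ceiling fan: 59 W × 2.03 h × 30 d = 3,593 Wh = 3.593 kWh
clothes dryer: 3801 W × 7.26 h × 30 d = 827,858 Wh = 827.9 kWh
refrigerator: 94.1 W × 4.2 h × 30 d = 11,857 Wh = 11.86 kWh
washing machine: 1258 W × 6.7 h × 30 d = 252,858 Wh = 252.9 kWh
electric oven: 2724 W × 3.30 h × 30 d = 269,676 Wh = 269.7 kWh
Total energy = 1.195 + 3.593 + 827.9 + 11.86 + 252.9 + 269.7 = 1,367 kWh
Cost = 1,367 kWh × £0.369 = £504.44 ≈ £504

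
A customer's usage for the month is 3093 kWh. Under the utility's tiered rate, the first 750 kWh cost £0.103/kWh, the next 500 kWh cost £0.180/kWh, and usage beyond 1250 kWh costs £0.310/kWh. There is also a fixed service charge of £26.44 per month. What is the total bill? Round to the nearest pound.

£765

First 750 kWh × £0.103 = £77.25
Next 500 kWh × £0.180 = £90.00
Remaining 1843 kWh × £0.310 = £571.33
Energy charge = £738.58; + service £26.44 = £765.02 ≈ £765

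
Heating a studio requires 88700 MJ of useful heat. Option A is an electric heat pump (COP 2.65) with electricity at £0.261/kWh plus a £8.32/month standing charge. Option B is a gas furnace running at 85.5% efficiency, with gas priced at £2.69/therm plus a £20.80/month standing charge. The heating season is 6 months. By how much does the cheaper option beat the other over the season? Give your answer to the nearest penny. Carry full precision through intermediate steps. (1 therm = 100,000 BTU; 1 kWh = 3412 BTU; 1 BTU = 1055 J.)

Heat load = 88700 MJ = 88,700,000,000 J / 1055 = 84,075,829 BTU
Gas: input = 84,075,829 / 0.855 = 98,334,303 BTU = 983.3 therm → 983.3 × £2.69 = £2,645.19; + 6 × £20.80 standing = £2,769.99
Heat pump: 84,075,829 BTU / 3412 = 24,640 kWh heat; / 2.65 = 9,299 kWh in → × £0.261 = £2,426.93; + 6 × £8.32 standing = £2,476.85
Difference = |£2,769.99 − £2,476.85| = £293.15

£293.15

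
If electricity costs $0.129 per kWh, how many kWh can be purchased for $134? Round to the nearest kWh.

1039 kWh

$134 / $0.129 per kWh = 1,039 kWh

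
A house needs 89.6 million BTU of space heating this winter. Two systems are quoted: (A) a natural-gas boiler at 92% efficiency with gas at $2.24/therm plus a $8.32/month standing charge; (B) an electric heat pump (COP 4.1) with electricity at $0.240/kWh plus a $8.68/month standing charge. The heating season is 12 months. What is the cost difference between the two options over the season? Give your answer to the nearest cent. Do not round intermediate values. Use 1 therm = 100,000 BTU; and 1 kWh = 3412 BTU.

Heat load = 89.6 × 10⁶ BTU = 89,600,000 BTU
Gas: input = 89,600,000 / 0.92 = 97,391,304 BTU = 973.9 therm → 973.9 × $2.24 = $2,181.57; + 12 × $8.32 standing = $2,281.41
Heat pump: 89,600,000 BTU / 3412 = 26,260 kWh heat; / 4.1 = 6,405 kWh in → × $0.240 = $1,537.19; + 12 × $8.68 standing = $1,641.35
Difference = |$2,281.41 − $1,641.35| = $640.06

$640.06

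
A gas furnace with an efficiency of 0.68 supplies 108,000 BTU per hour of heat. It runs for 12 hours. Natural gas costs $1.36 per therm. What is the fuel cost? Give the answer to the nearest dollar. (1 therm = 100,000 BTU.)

$26

Heat delivered = 108,000 BTU/h × 12 h = 1,296,000 BTU
Gas input = 1,296,000 / 0.68 = 1,905,882 BTU
= 1,905,882 / 100,000 = 19.06 therm
Cost = 19.06 × $1.36/therm = $25.92 ≈ $26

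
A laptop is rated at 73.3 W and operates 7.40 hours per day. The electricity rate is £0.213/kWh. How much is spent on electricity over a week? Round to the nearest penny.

Energy = 73.3 W × 7.40 h/day × 7 days = 3,797 Wh = 3.797 kWh
Cost = 3.797 kWh × £0.213/kWh = £0.81

£0.81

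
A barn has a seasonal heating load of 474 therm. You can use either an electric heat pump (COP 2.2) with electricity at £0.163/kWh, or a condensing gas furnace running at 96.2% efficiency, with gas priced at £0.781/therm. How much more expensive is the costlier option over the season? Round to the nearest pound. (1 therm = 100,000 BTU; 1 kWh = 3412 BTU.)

Heat load = 474 therm × 100,000 = 47,400,000 BTU
Gas: input = 47,400,000 / 0.962 = 49,272,349 BTU = 492.7 therm → 492.7 × £0.781 = £384.82
Heat pump: 47,400,000 BTU / 3412 = 13,890 kWh heat; / 2.2 = 6,315 kWh in → × £0.163 = £1,029.28
Difference = |£384.82 − £1,029.28| = £644.46 ≈ £644

£644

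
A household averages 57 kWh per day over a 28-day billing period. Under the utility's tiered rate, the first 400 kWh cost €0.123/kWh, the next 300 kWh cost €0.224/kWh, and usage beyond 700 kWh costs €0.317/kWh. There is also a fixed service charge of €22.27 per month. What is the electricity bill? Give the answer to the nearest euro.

Usage = 57 kWh/day × 28 days = 1596 kWh
First 400 kWh × €0.123 = €49.20
Next 300 kWh × €0.224 = €67.20
Remaining 896 kWh × €0.317 = €284.03
Energy charge = €400.43; + service €22.27 = €422.70 ≈ €423

€423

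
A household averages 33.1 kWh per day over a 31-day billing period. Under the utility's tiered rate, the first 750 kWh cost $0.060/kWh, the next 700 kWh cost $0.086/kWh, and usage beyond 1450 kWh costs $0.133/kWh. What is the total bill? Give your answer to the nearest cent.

Usage = 33.1 kWh/day × 31 days = 1026.1 kWh
First 750 kWh × $0.060 = $45.00
Next 276.1 kWh × $0.086 = $23.74
Remaining tier: 0 kWh (not reached)
Total = $68.74

$68.74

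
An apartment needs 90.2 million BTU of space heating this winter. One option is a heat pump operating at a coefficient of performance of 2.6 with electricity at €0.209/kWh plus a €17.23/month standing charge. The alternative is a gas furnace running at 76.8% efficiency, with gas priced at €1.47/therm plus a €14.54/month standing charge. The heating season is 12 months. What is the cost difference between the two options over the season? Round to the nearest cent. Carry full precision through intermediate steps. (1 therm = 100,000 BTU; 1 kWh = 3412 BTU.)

Heat load = 90.2 × 10⁶ BTU = 90,200,000 BTU
Gas: input = 90,200,000 / 0.768 = 117,447,917 BTU = 1,174 therm → 1,174 × €1.47 = €1,726.48; + 12 × €14.54 standing = €1,900.96
Heat pump: 90,200,000 BTU / 3412 = 26,440 kWh heat; / 2.6 = 10,170 kWh in → × €0.209 = €2,125.06; + 12 × €17.23 standing = €2,331.82
Difference = |€1,900.96 − €2,331.82| = €430.85

€430.85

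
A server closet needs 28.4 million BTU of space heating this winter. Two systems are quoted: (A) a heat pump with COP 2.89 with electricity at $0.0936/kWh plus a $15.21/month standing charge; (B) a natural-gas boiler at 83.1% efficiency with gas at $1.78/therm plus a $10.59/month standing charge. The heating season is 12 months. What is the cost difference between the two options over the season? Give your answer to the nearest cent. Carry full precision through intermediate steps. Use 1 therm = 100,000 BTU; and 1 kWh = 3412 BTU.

$283.31

Heat load = 28.4 × 10⁶ BTU = 28,400,000 BTU
Gas: input = 28,400,000 / 0.831 = 34,175,692 BTU = 341.8 therm → 341.8 × $1.78 = $608.33; + 12 × $10.59 standing = $735.41
Heat pump: 28,400,000 BTU / 3412 = 8,324 kWh heat; / 2.89 = 2,880 kWh in → × $0.0936 = $269.58; + 12 × $15.21 standing = $452.10
Difference = |$735.41 − $452.10| = $283.31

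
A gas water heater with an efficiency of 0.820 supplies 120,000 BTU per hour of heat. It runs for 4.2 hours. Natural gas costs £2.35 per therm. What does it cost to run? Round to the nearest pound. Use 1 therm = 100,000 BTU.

£14

Heat delivered = 120,000 BTU/h × 4.2 h = 504,000 BTU
Gas input = 504,000 / 0.820 = 614,634 BTU
= 614,634 / 100,000 = 6.146 therm
Cost = 6.146 × £2.35/therm = £14.44 ≈ £14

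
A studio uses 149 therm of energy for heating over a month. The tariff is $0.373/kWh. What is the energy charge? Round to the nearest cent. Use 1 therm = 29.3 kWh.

$1628.41

149 therm × (29.3 kWh/therm) = 4,366 kWh
Cost = 4,366 kWh × $0.373/kWh = $1,628.41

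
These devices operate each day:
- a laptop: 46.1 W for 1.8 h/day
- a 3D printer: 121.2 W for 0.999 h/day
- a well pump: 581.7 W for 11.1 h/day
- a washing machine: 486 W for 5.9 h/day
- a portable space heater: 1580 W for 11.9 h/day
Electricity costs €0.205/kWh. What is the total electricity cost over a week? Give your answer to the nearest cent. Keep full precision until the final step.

€40.65

laptop: 46.1 W × 1.8 h × 7 d = 581 Wh = 0.5809 kWh
3D printer: 121.2 W × 0.999 h × 7 d = 848 Wh = 0.8476 kWh
well pump: 581.7 W × 11.1 h × 7 d = 45,198 Wh = 45.2 kWh
washing machine: 486 W × 5.9 h × 7 d = 20,072 Wh = 20.07 kWh
portable space heater: 1580 W × 11.9 h × 7 d = 131,614 Wh = 131.6 kWh
Total energy = 0.5809 + 0.8476 + 45.2 + 20.07 + 131.6 = 198.3 kWh
Cost = 198.3 kWh × €0.205 = €40.65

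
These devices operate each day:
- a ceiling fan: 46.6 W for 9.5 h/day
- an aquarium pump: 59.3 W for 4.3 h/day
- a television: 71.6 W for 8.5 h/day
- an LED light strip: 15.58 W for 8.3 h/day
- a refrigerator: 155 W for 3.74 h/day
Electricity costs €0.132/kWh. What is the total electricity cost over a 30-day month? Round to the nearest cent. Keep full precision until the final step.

ceiling fan: 46.6 W × 9.5 h × 30 d = 13,281 Wh = 13.28 kWh
aquarium pump: 59.3 W × 4.3 h × 30 d = 7,650 Wh = 7.65 kWh
television: 71.6 W × 8.5 h × 30 d = 18,258 Wh = 18.26 kWh
LED light strip: 15.58 W × 8.3 h × 30 d = 3,879 Wh = 3.879 kWh
refrigerator: 155 W × 3.74 h × 30 d = 17,391 Wh = 17.39 kWh
Total energy = 13.28 + 7.65 + 18.26 + 3.879 + 17.39 = 60.46 kWh
Cost = 60.46 kWh × €0.132 = €7.98

€7.98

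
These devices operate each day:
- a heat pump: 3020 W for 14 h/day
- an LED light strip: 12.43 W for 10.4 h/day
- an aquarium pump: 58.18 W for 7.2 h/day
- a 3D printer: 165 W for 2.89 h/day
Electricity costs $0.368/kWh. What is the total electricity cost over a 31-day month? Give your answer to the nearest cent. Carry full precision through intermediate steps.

heat pump: 3020 W × 14 h × 31 d = 1,310,680 Wh = 1,311 kWh
LED light strip: 12.43 W × 10.4 h × 31 d = 4,007 Wh = 4.007 kWh
aquarium pump: 58.18 W × 7.2 h × 31 d = 12,986 Wh = 12.99 kWh
3D printer: 165 W × 2.89 h × 31 d = 14,782 Wh = 14.78 kWh
Total energy = 1,311 + 4.007 + 12.99 + 14.78 = 1,342 kWh
Cost = 1,342 kWh × $0.368 = $494.02

$494.02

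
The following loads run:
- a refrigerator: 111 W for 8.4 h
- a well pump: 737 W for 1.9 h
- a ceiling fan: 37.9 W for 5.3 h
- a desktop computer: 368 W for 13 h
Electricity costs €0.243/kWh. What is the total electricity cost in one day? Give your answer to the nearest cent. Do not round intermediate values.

€1.78

refrigerator: 111 W × 8.4 h = 932 Wh = 0.9324 kWh
well pump: 737 W × 1.9 h = 1,400 Wh = 1.4 kWh
ceiling fan: 37.9 W × 5.3 h = 201 Wh = 0.2009 kWh
desktop computer: 368 W × 13 h = 4,784 Wh = 4.784 kWh
Total energy = 0.9324 + 1.4 + 0.2009 + 4.784 = 7.318 kWh
Cost = 7.318 kWh × €0.243 = €1.78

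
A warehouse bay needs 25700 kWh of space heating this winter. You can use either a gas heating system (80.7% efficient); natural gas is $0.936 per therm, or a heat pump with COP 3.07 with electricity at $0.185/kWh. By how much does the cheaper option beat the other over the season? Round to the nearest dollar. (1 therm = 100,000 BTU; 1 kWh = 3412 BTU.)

$532

Heat load = 25700 kWh × 3412 = 87,688,400 BTU
Gas: input = 87,688,400 / 0.807 = 108,659,727 BTU = 1,087 therm → 1,087 × $0.936 = $1,017.06
Heat pump: 87,688,400 BTU / 3412 = 25,700 kWh heat; / 3.07 = 8,371 kWh in → × $0.185 = $1,548.70
Difference = |$1,017.06 − $1,548.70| = $531.64 ≈ $532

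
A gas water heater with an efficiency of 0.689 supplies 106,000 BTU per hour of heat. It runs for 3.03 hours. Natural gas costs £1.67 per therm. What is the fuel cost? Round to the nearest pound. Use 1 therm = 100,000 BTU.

Heat delivered = 106,000 BTU/h × 3.03 h = 321,180 BTU
Gas input = 321,180 / 0.689 = 466,154 BTU
= 466,154 / 100,000 = 4.662 therm
Cost = 4.662 × £1.67/therm = £7.78 ≈ £8

£8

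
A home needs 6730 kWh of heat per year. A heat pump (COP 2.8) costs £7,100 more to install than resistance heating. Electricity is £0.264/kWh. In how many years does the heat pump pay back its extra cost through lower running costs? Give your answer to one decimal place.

Resistance: 6730 kWh × £0.264 = £1,776.72/yr
Heat pump: 6730 / 2.8 = 2404 kWh in → × £0.264 = £634.54/yr
Annual savings = £1,142.18
Payback = £7,100 / £1,142.18 = 6.22 years

6.2 years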